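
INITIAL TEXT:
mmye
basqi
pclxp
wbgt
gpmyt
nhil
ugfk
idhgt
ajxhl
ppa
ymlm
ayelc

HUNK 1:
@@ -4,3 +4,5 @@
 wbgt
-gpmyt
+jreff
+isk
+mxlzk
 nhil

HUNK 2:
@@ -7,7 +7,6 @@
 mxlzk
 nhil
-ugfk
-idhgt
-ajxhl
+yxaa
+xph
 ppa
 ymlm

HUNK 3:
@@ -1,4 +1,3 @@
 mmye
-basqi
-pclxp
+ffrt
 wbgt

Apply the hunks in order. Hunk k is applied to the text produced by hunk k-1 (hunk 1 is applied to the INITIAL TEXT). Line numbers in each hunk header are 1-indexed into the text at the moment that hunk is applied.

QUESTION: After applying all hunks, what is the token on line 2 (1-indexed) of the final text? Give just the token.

Hunk 1: at line 4 remove [gpmyt] add [jreff,isk,mxlzk] -> 14 lines: mmye basqi pclxp wbgt jreff isk mxlzk nhil ugfk idhgt ajxhl ppa ymlm ayelc
Hunk 2: at line 7 remove [ugfk,idhgt,ajxhl] add [yxaa,xph] -> 13 lines: mmye basqi pclxp wbgt jreff isk mxlzk nhil yxaa xph ppa ymlm ayelc
Hunk 3: at line 1 remove [basqi,pclxp] add [ffrt] -> 12 lines: mmye ffrt wbgt jreff isk mxlzk nhil yxaa xph ppa ymlm ayelc
Final line 2: ffrt

Answer: ffrt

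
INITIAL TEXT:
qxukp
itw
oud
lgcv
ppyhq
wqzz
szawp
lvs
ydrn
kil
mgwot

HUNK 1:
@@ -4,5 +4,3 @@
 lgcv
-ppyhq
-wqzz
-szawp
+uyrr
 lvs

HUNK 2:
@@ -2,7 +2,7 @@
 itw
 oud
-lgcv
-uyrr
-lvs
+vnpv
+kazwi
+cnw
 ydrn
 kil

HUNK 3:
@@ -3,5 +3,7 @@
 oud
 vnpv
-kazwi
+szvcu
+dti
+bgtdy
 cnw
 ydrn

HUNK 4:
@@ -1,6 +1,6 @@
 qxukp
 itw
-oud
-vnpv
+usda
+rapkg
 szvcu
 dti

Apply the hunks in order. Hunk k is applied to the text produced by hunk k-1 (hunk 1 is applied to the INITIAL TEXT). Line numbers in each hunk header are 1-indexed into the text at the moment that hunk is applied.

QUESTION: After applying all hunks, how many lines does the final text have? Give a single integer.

Answer: 11

Derivation:
Hunk 1: at line 4 remove [ppyhq,wqzz,szawp] add [uyrr] -> 9 lines: qxukp itw oud lgcv uyrr lvs ydrn kil mgwot
Hunk 2: at line 2 remove [lgcv,uyrr,lvs] add [vnpv,kazwi,cnw] -> 9 lines: qxukp itw oud vnpv kazwi cnw ydrn kil mgwot
Hunk 3: at line 3 remove [kazwi] add [szvcu,dti,bgtdy] -> 11 lines: qxukp itw oud vnpv szvcu dti bgtdy cnw ydrn kil mgwot
Hunk 4: at line 1 remove [oud,vnpv] add [usda,rapkg] -> 11 lines: qxukp itw usda rapkg szvcu dti bgtdy cnw ydrn kil mgwot
Final line count: 11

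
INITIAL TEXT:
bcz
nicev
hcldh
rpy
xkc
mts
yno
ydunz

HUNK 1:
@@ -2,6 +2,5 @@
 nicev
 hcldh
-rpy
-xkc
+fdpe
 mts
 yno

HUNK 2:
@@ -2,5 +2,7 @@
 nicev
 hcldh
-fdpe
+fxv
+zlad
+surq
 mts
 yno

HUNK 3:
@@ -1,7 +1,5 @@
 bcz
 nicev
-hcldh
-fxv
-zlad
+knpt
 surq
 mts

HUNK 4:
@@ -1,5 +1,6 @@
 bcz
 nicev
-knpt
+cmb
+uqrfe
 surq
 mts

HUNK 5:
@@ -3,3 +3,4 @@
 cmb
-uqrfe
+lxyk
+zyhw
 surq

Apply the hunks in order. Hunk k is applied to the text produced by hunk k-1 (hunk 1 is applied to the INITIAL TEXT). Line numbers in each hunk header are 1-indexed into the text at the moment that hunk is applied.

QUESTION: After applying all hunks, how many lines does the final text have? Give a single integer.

Hunk 1: at line 2 remove [rpy,xkc] add [fdpe] -> 7 lines: bcz nicev hcldh fdpe mts yno ydunz
Hunk 2: at line 2 remove [fdpe] add [fxv,zlad,surq] -> 9 lines: bcz nicev hcldh fxv zlad surq mts yno ydunz
Hunk 3: at line 1 remove [hcldh,fxv,zlad] add [knpt] -> 7 lines: bcz nicev knpt surq mts yno ydunz
Hunk 4: at line 1 remove [knpt] add [cmb,uqrfe] -> 8 lines: bcz nicev cmb uqrfe surq mts yno ydunz
Hunk 5: at line 3 remove [uqrfe] add [lxyk,zyhw] -> 9 lines: bcz nicev cmb lxyk zyhw surq mts yno ydunz
Final line count: 9

Answer: 9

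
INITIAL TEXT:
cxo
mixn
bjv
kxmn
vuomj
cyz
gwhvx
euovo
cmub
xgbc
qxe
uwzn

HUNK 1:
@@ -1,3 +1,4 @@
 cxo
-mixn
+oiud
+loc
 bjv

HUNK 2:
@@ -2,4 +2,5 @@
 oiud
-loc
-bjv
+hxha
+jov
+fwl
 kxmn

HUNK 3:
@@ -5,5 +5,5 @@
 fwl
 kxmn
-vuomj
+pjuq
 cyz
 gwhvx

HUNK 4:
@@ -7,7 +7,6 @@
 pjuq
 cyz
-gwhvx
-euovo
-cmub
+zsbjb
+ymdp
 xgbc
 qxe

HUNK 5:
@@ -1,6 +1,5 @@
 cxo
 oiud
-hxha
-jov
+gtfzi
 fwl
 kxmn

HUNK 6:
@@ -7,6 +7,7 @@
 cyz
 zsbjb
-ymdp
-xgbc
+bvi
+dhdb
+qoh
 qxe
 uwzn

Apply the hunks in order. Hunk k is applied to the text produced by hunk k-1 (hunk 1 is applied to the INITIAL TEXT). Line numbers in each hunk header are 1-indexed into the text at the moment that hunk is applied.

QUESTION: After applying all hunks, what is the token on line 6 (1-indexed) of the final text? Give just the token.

Hunk 1: at line 1 remove [mixn] add [oiud,loc] -> 13 lines: cxo oiud loc bjv kxmn vuomj cyz gwhvx euovo cmub xgbc qxe uwzn
Hunk 2: at line 2 remove [loc,bjv] add [hxha,jov,fwl] -> 14 lines: cxo oiud hxha jov fwl kxmn vuomj cyz gwhvx euovo cmub xgbc qxe uwzn
Hunk 3: at line 5 remove [vuomj] add [pjuq] -> 14 lines: cxo oiud hxha jov fwl kxmn pjuq cyz gwhvx euovo cmub xgbc qxe uwzn
Hunk 4: at line 7 remove [gwhvx,euovo,cmub] add [zsbjb,ymdp] -> 13 lines: cxo oiud hxha jov fwl kxmn pjuq cyz zsbjb ymdp xgbc qxe uwzn
Hunk 5: at line 1 remove [hxha,jov] add [gtfzi] -> 12 lines: cxo oiud gtfzi fwl kxmn pjuq cyz zsbjb ymdp xgbc qxe uwzn
Hunk 6: at line 7 remove [ymdp,xgbc] add [bvi,dhdb,qoh] -> 13 lines: cxo oiud gtfzi fwl kxmn pjuq cyz zsbjb bvi dhdb qoh qxe uwzn
Final line 6: pjuq

Answer: pjuq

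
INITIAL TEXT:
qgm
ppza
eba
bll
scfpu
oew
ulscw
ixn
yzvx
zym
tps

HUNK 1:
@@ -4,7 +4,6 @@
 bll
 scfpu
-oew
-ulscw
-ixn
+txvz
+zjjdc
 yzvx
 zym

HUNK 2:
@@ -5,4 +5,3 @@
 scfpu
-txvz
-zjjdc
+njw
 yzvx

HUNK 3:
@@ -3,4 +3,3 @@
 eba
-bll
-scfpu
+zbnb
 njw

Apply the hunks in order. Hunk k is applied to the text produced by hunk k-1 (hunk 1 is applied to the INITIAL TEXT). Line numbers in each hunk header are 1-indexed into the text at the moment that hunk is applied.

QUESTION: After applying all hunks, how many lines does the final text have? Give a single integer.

Hunk 1: at line 4 remove [oew,ulscw,ixn] add [txvz,zjjdc] -> 10 lines: qgm ppza eba bll scfpu txvz zjjdc yzvx zym tps
Hunk 2: at line 5 remove [txvz,zjjdc] add [njw] -> 9 lines: qgm ppza eba bll scfpu njw yzvx zym tps
Hunk 3: at line 3 remove [bll,scfpu] add [zbnb] -> 8 lines: qgm ppza eba zbnb njw yzvx zym tps
Final line count: 8

Answer: 8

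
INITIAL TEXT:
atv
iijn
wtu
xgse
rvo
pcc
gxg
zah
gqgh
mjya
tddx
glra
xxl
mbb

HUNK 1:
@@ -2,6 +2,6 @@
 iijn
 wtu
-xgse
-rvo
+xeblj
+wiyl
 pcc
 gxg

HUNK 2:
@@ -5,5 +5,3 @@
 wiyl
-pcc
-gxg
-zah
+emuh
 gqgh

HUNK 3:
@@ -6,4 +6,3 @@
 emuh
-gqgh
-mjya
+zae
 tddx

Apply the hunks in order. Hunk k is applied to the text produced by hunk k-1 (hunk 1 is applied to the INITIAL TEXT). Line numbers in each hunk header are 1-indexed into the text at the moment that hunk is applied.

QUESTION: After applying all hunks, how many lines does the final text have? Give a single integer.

Hunk 1: at line 2 remove [xgse,rvo] add [xeblj,wiyl] -> 14 lines: atv iijn wtu xeblj wiyl pcc gxg zah gqgh mjya tddx glra xxl mbb
Hunk 2: at line 5 remove [pcc,gxg,zah] add [emuh] -> 12 lines: atv iijn wtu xeblj wiyl emuh gqgh mjya tddx glra xxl mbb
Hunk 3: at line 6 remove [gqgh,mjya] add [zae] -> 11 lines: atv iijn wtu xeblj wiyl emuh zae tddx glra xxl mbb
Final line count: 11

Answer: 11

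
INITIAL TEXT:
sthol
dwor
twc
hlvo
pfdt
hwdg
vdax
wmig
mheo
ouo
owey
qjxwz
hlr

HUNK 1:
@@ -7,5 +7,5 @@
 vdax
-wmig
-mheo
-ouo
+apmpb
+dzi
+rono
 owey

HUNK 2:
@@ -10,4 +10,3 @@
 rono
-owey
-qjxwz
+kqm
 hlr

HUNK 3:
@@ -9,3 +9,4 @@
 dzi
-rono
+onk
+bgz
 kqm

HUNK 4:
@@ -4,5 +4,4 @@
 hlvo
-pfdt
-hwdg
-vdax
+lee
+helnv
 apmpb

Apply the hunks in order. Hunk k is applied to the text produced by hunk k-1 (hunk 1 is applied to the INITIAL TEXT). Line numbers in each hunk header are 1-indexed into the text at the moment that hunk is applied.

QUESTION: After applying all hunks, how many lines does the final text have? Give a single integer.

Answer: 12

Derivation:
Hunk 1: at line 7 remove [wmig,mheo,ouo] add [apmpb,dzi,rono] -> 13 lines: sthol dwor twc hlvo pfdt hwdg vdax apmpb dzi rono owey qjxwz hlr
Hunk 2: at line 10 remove [owey,qjxwz] add [kqm] -> 12 lines: sthol dwor twc hlvo pfdt hwdg vdax apmpb dzi rono kqm hlr
Hunk 3: at line 9 remove [rono] add [onk,bgz] -> 13 lines: sthol dwor twc hlvo pfdt hwdg vdax apmpb dzi onk bgz kqm hlr
Hunk 4: at line 4 remove [pfdt,hwdg,vdax] add [lee,helnv] -> 12 lines: sthol dwor twc hlvo lee helnv apmpb dzi onk bgz kqm hlr
Final line count: 12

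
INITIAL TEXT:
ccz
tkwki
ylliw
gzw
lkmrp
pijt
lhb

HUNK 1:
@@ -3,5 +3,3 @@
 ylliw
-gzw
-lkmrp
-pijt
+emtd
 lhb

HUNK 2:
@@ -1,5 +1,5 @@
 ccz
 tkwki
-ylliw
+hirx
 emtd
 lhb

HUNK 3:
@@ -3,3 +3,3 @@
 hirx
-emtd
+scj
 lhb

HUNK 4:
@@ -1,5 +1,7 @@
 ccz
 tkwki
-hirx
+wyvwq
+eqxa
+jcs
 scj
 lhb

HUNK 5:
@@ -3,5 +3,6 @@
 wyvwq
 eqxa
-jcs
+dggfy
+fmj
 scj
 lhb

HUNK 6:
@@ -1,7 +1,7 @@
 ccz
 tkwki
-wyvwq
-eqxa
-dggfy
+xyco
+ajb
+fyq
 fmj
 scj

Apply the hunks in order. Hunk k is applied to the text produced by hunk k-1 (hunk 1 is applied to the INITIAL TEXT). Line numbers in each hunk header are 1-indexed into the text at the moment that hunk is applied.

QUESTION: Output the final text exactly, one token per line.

Hunk 1: at line 3 remove [gzw,lkmrp,pijt] add [emtd] -> 5 lines: ccz tkwki ylliw emtd lhb
Hunk 2: at line 1 remove [ylliw] add [hirx] -> 5 lines: ccz tkwki hirx emtd lhb
Hunk 3: at line 3 remove [emtd] add [scj] -> 5 lines: ccz tkwki hirx scj lhb
Hunk 4: at line 1 remove [hirx] add [wyvwq,eqxa,jcs] -> 7 lines: ccz tkwki wyvwq eqxa jcs scj lhb
Hunk 5: at line 3 remove [jcs] add [dggfy,fmj] -> 8 lines: ccz tkwki wyvwq eqxa dggfy fmj scj lhb
Hunk 6: at line 1 remove [wyvwq,eqxa,dggfy] add [xyco,ajb,fyq] -> 8 lines: ccz tkwki xyco ajb fyq fmj scj lhb

Answer: ccz
tkwki
xyco
ajb
fyq
fmj
scj
lhb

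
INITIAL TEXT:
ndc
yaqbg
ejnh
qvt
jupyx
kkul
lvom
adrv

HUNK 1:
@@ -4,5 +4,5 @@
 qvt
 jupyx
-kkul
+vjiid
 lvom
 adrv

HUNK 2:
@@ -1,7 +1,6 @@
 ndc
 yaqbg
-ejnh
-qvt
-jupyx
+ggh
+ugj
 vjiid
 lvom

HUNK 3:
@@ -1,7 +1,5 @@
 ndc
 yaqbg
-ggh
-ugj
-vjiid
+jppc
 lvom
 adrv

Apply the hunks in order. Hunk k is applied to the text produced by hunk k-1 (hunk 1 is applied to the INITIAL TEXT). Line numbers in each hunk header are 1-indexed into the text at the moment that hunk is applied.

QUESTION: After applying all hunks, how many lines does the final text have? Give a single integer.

Answer: 5

Derivation:
Hunk 1: at line 4 remove [kkul] add [vjiid] -> 8 lines: ndc yaqbg ejnh qvt jupyx vjiid lvom adrv
Hunk 2: at line 1 remove [ejnh,qvt,jupyx] add [ggh,ugj] -> 7 lines: ndc yaqbg ggh ugj vjiid lvom adrv
Hunk 3: at line 1 remove [ggh,ugj,vjiid] add [jppc] -> 5 lines: ndc yaqbg jppc lvom adrv
Final line count: 5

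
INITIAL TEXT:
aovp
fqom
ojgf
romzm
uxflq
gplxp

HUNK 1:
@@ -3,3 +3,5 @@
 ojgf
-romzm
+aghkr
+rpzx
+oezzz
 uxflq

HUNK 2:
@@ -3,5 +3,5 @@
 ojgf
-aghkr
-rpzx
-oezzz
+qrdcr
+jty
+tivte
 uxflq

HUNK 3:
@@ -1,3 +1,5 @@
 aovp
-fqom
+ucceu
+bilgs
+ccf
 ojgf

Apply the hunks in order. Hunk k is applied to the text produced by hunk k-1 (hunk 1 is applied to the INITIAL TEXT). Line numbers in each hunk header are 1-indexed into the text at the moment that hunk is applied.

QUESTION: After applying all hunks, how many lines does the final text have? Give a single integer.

Hunk 1: at line 3 remove [romzm] add [aghkr,rpzx,oezzz] -> 8 lines: aovp fqom ojgf aghkr rpzx oezzz uxflq gplxp
Hunk 2: at line 3 remove [aghkr,rpzx,oezzz] add [qrdcr,jty,tivte] -> 8 lines: aovp fqom ojgf qrdcr jty tivte uxflq gplxp
Hunk 3: at line 1 remove [fqom] add [ucceu,bilgs,ccf] -> 10 lines: aovp ucceu bilgs ccf ojgf qrdcr jty tivte uxflq gplxp
Final line count: 10

Answer: 10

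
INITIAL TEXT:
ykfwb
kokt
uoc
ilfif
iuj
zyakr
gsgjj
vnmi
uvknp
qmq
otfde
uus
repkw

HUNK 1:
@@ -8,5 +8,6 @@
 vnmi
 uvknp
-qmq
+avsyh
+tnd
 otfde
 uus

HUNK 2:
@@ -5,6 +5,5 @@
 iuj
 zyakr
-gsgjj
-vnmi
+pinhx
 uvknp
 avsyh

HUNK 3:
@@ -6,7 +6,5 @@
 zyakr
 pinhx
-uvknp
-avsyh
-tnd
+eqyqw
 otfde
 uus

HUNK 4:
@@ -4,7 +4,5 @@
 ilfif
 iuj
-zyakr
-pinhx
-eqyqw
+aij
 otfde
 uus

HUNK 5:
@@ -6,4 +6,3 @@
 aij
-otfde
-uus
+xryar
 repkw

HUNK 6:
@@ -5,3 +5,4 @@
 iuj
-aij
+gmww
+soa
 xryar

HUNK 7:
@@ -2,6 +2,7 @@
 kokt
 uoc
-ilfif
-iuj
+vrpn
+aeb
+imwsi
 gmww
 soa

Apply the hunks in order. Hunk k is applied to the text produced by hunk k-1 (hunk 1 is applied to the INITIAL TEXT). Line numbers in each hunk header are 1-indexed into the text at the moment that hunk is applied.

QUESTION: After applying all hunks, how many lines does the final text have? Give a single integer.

Answer: 10

Derivation:
Hunk 1: at line 8 remove [qmq] add [avsyh,tnd] -> 14 lines: ykfwb kokt uoc ilfif iuj zyakr gsgjj vnmi uvknp avsyh tnd otfde uus repkw
Hunk 2: at line 5 remove [gsgjj,vnmi] add [pinhx] -> 13 lines: ykfwb kokt uoc ilfif iuj zyakr pinhx uvknp avsyh tnd otfde uus repkw
Hunk 3: at line 6 remove [uvknp,avsyh,tnd] add [eqyqw] -> 11 lines: ykfwb kokt uoc ilfif iuj zyakr pinhx eqyqw otfde uus repkw
Hunk 4: at line 4 remove [zyakr,pinhx,eqyqw] add [aij] -> 9 lines: ykfwb kokt uoc ilfif iuj aij otfde uus repkw
Hunk 5: at line 6 remove [otfde,uus] add [xryar] -> 8 lines: ykfwb kokt uoc ilfif iuj aij xryar repkw
Hunk 6: at line 5 remove [aij] add [gmww,soa] -> 9 lines: ykfwb kokt uoc ilfif iuj gmww soa xryar repkw
Hunk 7: at line 2 remove [ilfif,iuj] add [vrpn,aeb,imwsi] -> 10 lines: ykfwb kokt uoc vrpn aeb imwsi gmww soa xryar repkw
Final line count: 10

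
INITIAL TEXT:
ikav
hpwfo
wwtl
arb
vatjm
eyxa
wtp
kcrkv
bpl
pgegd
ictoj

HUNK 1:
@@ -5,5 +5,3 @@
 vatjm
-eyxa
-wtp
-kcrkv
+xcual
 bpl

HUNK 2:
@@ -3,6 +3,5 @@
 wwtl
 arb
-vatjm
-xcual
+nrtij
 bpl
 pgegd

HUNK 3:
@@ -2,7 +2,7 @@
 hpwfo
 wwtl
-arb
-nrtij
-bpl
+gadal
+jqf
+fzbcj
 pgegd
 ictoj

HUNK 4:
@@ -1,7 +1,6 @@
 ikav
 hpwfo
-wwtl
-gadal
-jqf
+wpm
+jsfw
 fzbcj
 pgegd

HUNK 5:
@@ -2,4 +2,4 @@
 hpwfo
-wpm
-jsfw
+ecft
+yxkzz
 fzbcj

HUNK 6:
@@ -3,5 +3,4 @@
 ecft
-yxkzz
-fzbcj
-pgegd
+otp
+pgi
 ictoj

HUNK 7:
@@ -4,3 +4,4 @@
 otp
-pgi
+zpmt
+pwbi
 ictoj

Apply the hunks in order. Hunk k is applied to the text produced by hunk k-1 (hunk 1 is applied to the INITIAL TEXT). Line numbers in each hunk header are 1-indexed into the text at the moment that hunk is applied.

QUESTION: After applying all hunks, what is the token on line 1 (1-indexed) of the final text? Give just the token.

Answer: ikav

Derivation:
Hunk 1: at line 5 remove [eyxa,wtp,kcrkv] add [xcual] -> 9 lines: ikav hpwfo wwtl arb vatjm xcual bpl pgegd ictoj
Hunk 2: at line 3 remove [vatjm,xcual] add [nrtij] -> 8 lines: ikav hpwfo wwtl arb nrtij bpl pgegd ictoj
Hunk 3: at line 2 remove [arb,nrtij,bpl] add [gadal,jqf,fzbcj] -> 8 lines: ikav hpwfo wwtl gadal jqf fzbcj pgegd ictoj
Hunk 4: at line 1 remove [wwtl,gadal,jqf] add [wpm,jsfw] -> 7 lines: ikav hpwfo wpm jsfw fzbcj pgegd ictoj
Hunk 5: at line 2 remove [wpm,jsfw] add [ecft,yxkzz] -> 7 lines: ikav hpwfo ecft yxkzz fzbcj pgegd ictoj
Hunk 6: at line 3 remove [yxkzz,fzbcj,pgegd] add [otp,pgi] -> 6 lines: ikav hpwfo ecft otp pgi ictoj
Hunk 7: at line 4 remove [pgi] add [zpmt,pwbi] -> 7 lines: ikav hpwfo ecft otp zpmt pwbi ictoj
Final line 1: ikav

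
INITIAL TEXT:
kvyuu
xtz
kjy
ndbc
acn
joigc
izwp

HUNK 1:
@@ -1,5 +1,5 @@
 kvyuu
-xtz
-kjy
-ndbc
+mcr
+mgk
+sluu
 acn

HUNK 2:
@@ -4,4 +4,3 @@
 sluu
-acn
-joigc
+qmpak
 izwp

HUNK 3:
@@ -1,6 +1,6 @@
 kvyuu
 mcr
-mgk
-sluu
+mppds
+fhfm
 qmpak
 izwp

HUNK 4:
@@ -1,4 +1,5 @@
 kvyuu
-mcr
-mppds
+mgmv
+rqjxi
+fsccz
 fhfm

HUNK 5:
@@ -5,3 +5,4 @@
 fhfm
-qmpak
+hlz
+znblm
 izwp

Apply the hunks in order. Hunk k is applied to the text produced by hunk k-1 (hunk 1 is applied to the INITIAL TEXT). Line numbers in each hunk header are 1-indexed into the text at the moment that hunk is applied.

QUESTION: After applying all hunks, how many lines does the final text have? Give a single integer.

Answer: 8

Derivation:
Hunk 1: at line 1 remove [xtz,kjy,ndbc] add [mcr,mgk,sluu] -> 7 lines: kvyuu mcr mgk sluu acn joigc izwp
Hunk 2: at line 4 remove [acn,joigc] add [qmpak] -> 6 lines: kvyuu mcr mgk sluu qmpak izwp
Hunk 3: at line 1 remove [mgk,sluu] add [mppds,fhfm] -> 6 lines: kvyuu mcr mppds fhfm qmpak izwp
Hunk 4: at line 1 remove [mcr,mppds] add [mgmv,rqjxi,fsccz] -> 7 lines: kvyuu mgmv rqjxi fsccz fhfm qmpak izwp
Hunk 5: at line 5 remove [qmpak] add [hlz,znblm] -> 8 lines: kvyuu mgmv rqjxi fsccz fhfm hlz znblm izwp
Final line count: 8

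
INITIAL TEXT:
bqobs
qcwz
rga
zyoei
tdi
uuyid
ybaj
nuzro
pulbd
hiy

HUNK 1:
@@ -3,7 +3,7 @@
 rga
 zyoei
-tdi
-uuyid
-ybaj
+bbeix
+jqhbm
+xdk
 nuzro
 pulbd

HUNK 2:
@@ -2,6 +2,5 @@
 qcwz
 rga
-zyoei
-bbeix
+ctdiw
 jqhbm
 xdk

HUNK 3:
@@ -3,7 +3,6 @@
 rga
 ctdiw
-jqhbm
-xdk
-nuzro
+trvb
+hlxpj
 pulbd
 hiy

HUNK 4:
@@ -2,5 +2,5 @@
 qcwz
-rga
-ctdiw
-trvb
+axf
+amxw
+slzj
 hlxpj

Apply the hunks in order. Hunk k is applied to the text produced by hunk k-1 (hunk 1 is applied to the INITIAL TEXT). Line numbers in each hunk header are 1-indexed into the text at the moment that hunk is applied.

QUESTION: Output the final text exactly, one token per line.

Hunk 1: at line 3 remove [tdi,uuyid,ybaj] add [bbeix,jqhbm,xdk] -> 10 lines: bqobs qcwz rga zyoei bbeix jqhbm xdk nuzro pulbd hiy
Hunk 2: at line 2 remove [zyoei,bbeix] add [ctdiw] -> 9 lines: bqobs qcwz rga ctdiw jqhbm xdk nuzro pulbd hiy
Hunk 3: at line 3 remove [jqhbm,xdk,nuzro] add [trvb,hlxpj] -> 8 lines: bqobs qcwz rga ctdiw trvb hlxpj pulbd hiy
Hunk 4: at line 2 remove [rga,ctdiw,trvb] add [axf,amxw,slzj] -> 8 lines: bqobs qcwz axf amxw slzj hlxpj pulbd hiy

Answer: bqobs
qcwz
axf
amxw
slzj
hlxpj
pulbd
hiy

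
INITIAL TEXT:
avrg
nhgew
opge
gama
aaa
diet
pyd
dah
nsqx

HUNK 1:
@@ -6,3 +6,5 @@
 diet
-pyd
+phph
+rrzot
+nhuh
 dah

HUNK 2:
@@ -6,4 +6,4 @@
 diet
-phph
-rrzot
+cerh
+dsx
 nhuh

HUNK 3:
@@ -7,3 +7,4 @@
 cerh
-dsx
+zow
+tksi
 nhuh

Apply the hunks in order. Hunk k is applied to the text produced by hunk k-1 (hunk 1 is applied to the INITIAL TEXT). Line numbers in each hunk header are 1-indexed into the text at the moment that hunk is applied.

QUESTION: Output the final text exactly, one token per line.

Answer: avrg
nhgew
opge
gama
aaa
diet
cerh
zow
tksi
nhuh
dah
nsqx

Derivation:
Hunk 1: at line 6 remove [pyd] add [phph,rrzot,nhuh] -> 11 lines: avrg nhgew opge gama aaa diet phph rrzot nhuh dah nsqx
Hunk 2: at line 6 remove [phph,rrzot] add [cerh,dsx] -> 11 lines: avrg nhgew opge gama aaa diet cerh dsx nhuh dah nsqx
Hunk 3: at line 7 remove [dsx] add [zow,tksi] -> 12 lines: avrg nhgew opge gama aaa diet cerh zow tksi nhuh dah nsqx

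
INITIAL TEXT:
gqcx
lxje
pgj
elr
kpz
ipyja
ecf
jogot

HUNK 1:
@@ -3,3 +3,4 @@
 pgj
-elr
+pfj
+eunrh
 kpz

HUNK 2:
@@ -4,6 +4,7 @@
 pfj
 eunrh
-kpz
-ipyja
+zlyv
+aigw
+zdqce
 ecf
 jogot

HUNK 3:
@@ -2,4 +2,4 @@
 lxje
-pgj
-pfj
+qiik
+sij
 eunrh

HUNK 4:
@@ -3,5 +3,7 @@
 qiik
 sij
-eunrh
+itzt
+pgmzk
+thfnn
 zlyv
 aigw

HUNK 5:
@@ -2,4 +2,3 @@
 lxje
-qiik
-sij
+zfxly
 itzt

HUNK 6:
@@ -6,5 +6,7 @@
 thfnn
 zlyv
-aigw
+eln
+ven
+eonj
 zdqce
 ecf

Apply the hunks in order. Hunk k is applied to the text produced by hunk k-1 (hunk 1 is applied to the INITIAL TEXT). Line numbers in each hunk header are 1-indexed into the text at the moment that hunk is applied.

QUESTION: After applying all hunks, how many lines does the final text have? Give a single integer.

Answer: 13

Derivation:
Hunk 1: at line 3 remove [elr] add [pfj,eunrh] -> 9 lines: gqcx lxje pgj pfj eunrh kpz ipyja ecf jogot
Hunk 2: at line 4 remove [kpz,ipyja] add [zlyv,aigw,zdqce] -> 10 lines: gqcx lxje pgj pfj eunrh zlyv aigw zdqce ecf jogot
Hunk 3: at line 2 remove [pgj,pfj] add [qiik,sij] -> 10 lines: gqcx lxje qiik sij eunrh zlyv aigw zdqce ecf jogot
Hunk 4: at line 3 remove [eunrh] add [itzt,pgmzk,thfnn] -> 12 lines: gqcx lxje qiik sij itzt pgmzk thfnn zlyv aigw zdqce ecf jogot
Hunk 5: at line 2 remove [qiik,sij] add [zfxly] -> 11 lines: gqcx lxje zfxly itzt pgmzk thfnn zlyv aigw zdqce ecf jogot
Hunk 6: at line 6 remove [aigw] add [eln,ven,eonj] -> 13 lines: gqcx lxje zfxly itzt pgmzk thfnn zlyv eln ven eonj zdqce ecf jogot
Final line count: 13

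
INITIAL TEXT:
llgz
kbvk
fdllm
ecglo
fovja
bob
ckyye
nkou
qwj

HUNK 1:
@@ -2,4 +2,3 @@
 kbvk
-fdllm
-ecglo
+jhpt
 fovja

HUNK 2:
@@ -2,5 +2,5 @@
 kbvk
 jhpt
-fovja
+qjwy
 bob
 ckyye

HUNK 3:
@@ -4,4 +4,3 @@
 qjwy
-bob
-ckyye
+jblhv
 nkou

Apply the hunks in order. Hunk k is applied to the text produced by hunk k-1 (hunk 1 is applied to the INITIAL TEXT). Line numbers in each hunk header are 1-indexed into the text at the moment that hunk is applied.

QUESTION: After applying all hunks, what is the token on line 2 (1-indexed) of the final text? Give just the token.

Hunk 1: at line 2 remove [fdllm,ecglo] add [jhpt] -> 8 lines: llgz kbvk jhpt fovja bob ckyye nkou qwj
Hunk 2: at line 2 remove [fovja] add [qjwy] -> 8 lines: llgz kbvk jhpt qjwy bob ckyye nkou qwj
Hunk 3: at line 4 remove [bob,ckyye] add [jblhv] -> 7 lines: llgz kbvk jhpt qjwy jblhv nkou qwj
Final line 2: kbvk

Answer: kbvk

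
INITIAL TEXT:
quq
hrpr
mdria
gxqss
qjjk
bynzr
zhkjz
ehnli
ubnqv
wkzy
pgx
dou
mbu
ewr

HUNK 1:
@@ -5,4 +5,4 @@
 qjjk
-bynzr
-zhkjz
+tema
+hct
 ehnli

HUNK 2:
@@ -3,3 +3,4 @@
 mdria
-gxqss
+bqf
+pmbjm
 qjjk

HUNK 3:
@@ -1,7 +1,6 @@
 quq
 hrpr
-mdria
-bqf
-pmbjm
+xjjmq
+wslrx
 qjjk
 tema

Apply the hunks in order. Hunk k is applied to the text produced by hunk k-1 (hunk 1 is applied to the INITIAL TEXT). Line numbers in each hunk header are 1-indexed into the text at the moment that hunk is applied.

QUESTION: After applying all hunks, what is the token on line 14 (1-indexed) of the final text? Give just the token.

Answer: ewr

Derivation:
Hunk 1: at line 5 remove [bynzr,zhkjz] add [tema,hct] -> 14 lines: quq hrpr mdria gxqss qjjk tema hct ehnli ubnqv wkzy pgx dou mbu ewr
Hunk 2: at line 3 remove [gxqss] add [bqf,pmbjm] -> 15 lines: quq hrpr mdria bqf pmbjm qjjk tema hct ehnli ubnqv wkzy pgx dou mbu ewr
Hunk 3: at line 1 remove [mdria,bqf,pmbjm] add [xjjmq,wslrx] -> 14 lines: quq hrpr xjjmq wslrx qjjk tema hct ehnli ubnqv wkzy pgx dou mbu ewr
Final line 14: ewr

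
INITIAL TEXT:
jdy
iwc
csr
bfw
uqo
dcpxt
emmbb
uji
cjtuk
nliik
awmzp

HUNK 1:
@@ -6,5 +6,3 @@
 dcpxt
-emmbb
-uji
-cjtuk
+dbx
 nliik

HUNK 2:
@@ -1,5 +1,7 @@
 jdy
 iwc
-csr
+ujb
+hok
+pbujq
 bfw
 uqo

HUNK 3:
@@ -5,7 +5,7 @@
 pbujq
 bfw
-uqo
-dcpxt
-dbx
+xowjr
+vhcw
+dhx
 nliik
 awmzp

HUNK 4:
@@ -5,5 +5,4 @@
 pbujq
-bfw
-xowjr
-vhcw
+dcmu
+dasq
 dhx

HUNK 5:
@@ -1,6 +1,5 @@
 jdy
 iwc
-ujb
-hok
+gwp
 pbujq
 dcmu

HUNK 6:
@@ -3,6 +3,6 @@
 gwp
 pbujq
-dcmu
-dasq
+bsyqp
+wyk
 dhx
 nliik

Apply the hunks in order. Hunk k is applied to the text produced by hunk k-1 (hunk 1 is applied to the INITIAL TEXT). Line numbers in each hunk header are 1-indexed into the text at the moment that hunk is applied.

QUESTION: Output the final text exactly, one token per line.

Answer: jdy
iwc
gwp
pbujq
bsyqp
wyk
dhx
nliik
awmzp

Derivation:
Hunk 1: at line 6 remove [emmbb,uji,cjtuk] add [dbx] -> 9 lines: jdy iwc csr bfw uqo dcpxt dbx nliik awmzp
Hunk 2: at line 1 remove [csr] add [ujb,hok,pbujq] -> 11 lines: jdy iwc ujb hok pbujq bfw uqo dcpxt dbx nliik awmzp
Hunk 3: at line 5 remove [uqo,dcpxt,dbx] add [xowjr,vhcw,dhx] -> 11 lines: jdy iwc ujb hok pbujq bfw xowjr vhcw dhx nliik awmzp
Hunk 4: at line 5 remove [bfw,xowjr,vhcw] add [dcmu,dasq] -> 10 lines: jdy iwc ujb hok pbujq dcmu dasq dhx nliik awmzp
Hunk 5: at line 1 remove [ujb,hok] add [gwp] -> 9 lines: jdy iwc gwp pbujq dcmu dasq dhx nliik awmzp
Hunk 6: at line 3 remove [dcmu,dasq] add [bsyqp,wyk] -> 9 lines: jdy iwc gwp pbujq bsyqp wyk dhx nliik awmzp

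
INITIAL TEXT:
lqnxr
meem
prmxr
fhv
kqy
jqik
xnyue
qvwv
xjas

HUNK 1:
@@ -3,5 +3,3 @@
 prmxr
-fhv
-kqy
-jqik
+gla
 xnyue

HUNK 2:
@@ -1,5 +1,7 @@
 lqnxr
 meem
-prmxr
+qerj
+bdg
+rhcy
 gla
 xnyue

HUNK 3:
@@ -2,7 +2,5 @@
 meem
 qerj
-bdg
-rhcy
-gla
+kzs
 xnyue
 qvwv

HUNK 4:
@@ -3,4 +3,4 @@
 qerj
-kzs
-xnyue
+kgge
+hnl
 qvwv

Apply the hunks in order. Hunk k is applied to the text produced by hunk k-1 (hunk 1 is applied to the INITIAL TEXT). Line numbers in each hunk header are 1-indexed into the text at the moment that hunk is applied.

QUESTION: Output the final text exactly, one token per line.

Hunk 1: at line 3 remove [fhv,kqy,jqik] add [gla] -> 7 lines: lqnxr meem prmxr gla xnyue qvwv xjas
Hunk 2: at line 1 remove [prmxr] add [qerj,bdg,rhcy] -> 9 lines: lqnxr meem qerj bdg rhcy gla xnyue qvwv xjas
Hunk 3: at line 2 remove [bdg,rhcy,gla] add [kzs] -> 7 lines: lqnxr meem qerj kzs xnyue qvwv xjas
Hunk 4: at line 3 remove [kzs,xnyue] add [kgge,hnl] -> 7 lines: lqnxr meem qerj kgge hnl qvwv xjas

Answer: lqnxr
meem
qerj
kgge
hnl
qvwv
xjas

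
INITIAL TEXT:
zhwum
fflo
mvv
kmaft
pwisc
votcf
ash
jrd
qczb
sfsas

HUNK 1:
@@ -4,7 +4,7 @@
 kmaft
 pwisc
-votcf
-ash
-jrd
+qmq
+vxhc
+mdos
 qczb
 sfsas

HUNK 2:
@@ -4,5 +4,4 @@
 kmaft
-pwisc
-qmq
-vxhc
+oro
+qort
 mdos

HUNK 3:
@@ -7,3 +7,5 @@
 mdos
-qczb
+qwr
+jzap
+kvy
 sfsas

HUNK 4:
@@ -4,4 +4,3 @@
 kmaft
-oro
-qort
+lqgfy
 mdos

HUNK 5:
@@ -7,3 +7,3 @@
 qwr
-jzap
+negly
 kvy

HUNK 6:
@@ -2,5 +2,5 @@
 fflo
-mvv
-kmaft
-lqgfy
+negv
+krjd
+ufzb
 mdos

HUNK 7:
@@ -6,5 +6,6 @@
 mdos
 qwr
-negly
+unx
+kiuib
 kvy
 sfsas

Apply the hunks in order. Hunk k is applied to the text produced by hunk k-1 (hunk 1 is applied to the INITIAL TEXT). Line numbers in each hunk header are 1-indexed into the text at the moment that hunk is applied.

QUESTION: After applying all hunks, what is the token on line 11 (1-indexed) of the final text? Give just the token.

Hunk 1: at line 4 remove [votcf,ash,jrd] add [qmq,vxhc,mdos] -> 10 lines: zhwum fflo mvv kmaft pwisc qmq vxhc mdos qczb sfsas
Hunk 2: at line 4 remove [pwisc,qmq,vxhc] add [oro,qort] -> 9 lines: zhwum fflo mvv kmaft oro qort mdos qczb sfsas
Hunk 3: at line 7 remove [qczb] add [qwr,jzap,kvy] -> 11 lines: zhwum fflo mvv kmaft oro qort mdos qwr jzap kvy sfsas
Hunk 4: at line 4 remove [oro,qort] add [lqgfy] -> 10 lines: zhwum fflo mvv kmaft lqgfy mdos qwr jzap kvy sfsas
Hunk 5: at line 7 remove [jzap] add [negly] -> 10 lines: zhwum fflo mvv kmaft lqgfy mdos qwr negly kvy sfsas
Hunk 6: at line 2 remove [mvv,kmaft,lqgfy] add [negv,krjd,ufzb] -> 10 lines: zhwum fflo negv krjd ufzb mdos qwr negly kvy sfsas
Hunk 7: at line 6 remove [negly] add [unx,kiuib] -> 11 lines: zhwum fflo negv krjd ufzb mdos qwr unx kiuib kvy sfsas
Final line 11: sfsas

Answer: sfsas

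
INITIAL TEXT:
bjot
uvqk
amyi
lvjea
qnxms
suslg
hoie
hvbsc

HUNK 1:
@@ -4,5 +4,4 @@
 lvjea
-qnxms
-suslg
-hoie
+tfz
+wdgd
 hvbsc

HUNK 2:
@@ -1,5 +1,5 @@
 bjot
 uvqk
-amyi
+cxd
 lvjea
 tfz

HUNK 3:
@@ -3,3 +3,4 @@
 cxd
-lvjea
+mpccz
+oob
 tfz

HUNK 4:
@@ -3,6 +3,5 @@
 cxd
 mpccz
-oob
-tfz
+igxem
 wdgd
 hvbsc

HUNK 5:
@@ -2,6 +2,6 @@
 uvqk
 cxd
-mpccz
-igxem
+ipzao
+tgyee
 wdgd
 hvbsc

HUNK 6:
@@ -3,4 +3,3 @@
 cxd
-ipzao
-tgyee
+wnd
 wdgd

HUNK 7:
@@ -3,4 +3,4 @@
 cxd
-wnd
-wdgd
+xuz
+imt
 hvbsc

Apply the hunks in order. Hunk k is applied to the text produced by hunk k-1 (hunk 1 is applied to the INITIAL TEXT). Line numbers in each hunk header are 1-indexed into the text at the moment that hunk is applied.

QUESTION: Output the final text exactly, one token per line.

Hunk 1: at line 4 remove [qnxms,suslg,hoie] add [tfz,wdgd] -> 7 lines: bjot uvqk amyi lvjea tfz wdgd hvbsc
Hunk 2: at line 1 remove [amyi] add [cxd] -> 7 lines: bjot uvqk cxd lvjea tfz wdgd hvbsc
Hunk 3: at line 3 remove [lvjea] add [mpccz,oob] -> 8 lines: bjot uvqk cxd mpccz oob tfz wdgd hvbsc
Hunk 4: at line 3 remove [oob,tfz] add [igxem] -> 7 lines: bjot uvqk cxd mpccz igxem wdgd hvbsc
Hunk 5: at line 2 remove [mpccz,igxem] add [ipzao,tgyee] -> 7 lines: bjot uvqk cxd ipzao tgyee wdgd hvbsc
Hunk 6: at line 3 remove [ipzao,tgyee] add [wnd] -> 6 lines: bjot uvqk cxd wnd wdgd hvbsc
Hunk 7: at line 3 remove [wnd,wdgd] add [xuz,imt] -> 6 lines: bjot uvqk cxd xuz imt hvbsc

Answer: bjot
uvqk
cxd
xuz
imt
hvbsc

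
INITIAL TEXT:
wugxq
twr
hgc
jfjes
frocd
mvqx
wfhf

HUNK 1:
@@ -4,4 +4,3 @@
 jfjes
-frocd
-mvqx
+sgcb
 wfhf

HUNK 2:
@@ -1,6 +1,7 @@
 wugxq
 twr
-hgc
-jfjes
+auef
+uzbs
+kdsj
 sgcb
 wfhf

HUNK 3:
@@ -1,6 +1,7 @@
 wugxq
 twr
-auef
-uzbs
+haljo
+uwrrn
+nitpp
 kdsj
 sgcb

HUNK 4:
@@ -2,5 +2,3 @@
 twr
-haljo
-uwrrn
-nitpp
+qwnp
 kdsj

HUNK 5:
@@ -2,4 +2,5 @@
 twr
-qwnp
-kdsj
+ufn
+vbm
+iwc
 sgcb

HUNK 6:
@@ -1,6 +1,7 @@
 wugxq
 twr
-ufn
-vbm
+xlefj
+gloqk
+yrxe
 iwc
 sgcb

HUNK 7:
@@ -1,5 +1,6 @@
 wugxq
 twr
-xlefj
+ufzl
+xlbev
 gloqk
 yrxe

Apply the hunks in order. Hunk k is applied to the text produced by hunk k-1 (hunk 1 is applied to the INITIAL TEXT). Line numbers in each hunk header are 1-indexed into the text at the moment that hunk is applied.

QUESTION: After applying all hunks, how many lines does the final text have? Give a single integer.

Answer: 9

Derivation:
Hunk 1: at line 4 remove [frocd,mvqx] add [sgcb] -> 6 lines: wugxq twr hgc jfjes sgcb wfhf
Hunk 2: at line 1 remove [hgc,jfjes] add [auef,uzbs,kdsj] -> 7 lines: wugxq twr auef uzbs kdsj sgcb wfhf
Hunk 3: at line 1 remove [auef,uzbs] add [haljo,uwrrn,nitpp] -> 8 lines: wugxq twr haljo uwrrn nitpp kdsj sgcb wfhf
Hunk 4: at line 2 remove [haljo,uwrrn,nitpp] add [qwnp] -> 6 lines: wugxq twr qwnp kdsj sgcb wfhf
Hunk 5: at line 2 remove [qwnp,kdsj] add [ufn,vbm,iwc] -> 7 lines: wugxq twr ufn vbm iwc sgcb wfhf
Hunk 6: at line 1 remove [ufn,vbm] add [xlefj,gloqk,yrxe] -> 8 lines: wugxq twr xlefj gloqk yrxe iwc sgcb wfhf
Hunk 7: at line 1 remove [xlefj] add [ufzl,xlbev] -> 9 lines: wugxq twr ufzl xlbev gloqk yrxe iwc sgcb wfhf
Final line count: 9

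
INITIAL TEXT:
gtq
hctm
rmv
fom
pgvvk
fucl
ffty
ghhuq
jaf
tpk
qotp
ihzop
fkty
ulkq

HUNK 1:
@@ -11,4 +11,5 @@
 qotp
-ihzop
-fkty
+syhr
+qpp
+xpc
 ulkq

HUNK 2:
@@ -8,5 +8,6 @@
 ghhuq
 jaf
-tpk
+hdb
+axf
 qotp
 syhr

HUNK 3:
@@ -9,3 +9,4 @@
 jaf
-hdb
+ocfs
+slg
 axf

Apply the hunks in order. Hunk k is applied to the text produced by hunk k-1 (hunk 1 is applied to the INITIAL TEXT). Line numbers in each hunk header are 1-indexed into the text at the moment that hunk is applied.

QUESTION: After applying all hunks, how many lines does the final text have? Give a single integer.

Hunk 1: at line 11 remove [ihzop,fkty] add [syhr,qpp,xpc] -> 15 lines: gtq hctm rmv fom pgvvk fucl ffty ghhuq jaf tpk qotp syhr qpp xpc ulkq
Hunk 2: at line 8 remove [tpk] add [hdb,axf] -> 16 lines: gtq hctm rmv fom pgvvk fucl ffty ghhuq jaf hdb axf qotp syhr qpp xpc ulkq
Hunk 3: at line 9 remove [hdb] add [ocfs,slg] -> 17 lines: gtq hctm rmv fom pgvvk fucl ffty ghhuq jaf ocfs slg axf qotp syhr qpp xpc ulkq
Final line count: 17

Answer: 17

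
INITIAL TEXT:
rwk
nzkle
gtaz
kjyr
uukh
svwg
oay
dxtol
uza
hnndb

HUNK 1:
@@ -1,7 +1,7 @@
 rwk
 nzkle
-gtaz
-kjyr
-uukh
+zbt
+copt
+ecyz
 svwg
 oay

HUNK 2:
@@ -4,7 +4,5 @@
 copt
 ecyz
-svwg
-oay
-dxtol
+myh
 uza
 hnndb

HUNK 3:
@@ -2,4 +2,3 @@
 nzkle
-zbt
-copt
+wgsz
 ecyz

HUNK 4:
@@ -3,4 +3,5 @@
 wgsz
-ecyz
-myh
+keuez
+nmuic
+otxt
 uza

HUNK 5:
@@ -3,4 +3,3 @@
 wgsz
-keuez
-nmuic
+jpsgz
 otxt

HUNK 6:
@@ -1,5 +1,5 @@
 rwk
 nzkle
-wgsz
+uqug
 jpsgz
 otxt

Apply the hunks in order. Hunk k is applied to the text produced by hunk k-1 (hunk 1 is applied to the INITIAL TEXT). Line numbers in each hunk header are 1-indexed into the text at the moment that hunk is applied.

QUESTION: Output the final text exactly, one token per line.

Answer: rwk
nzkle
uqug
jpsgz
otxt
uza
hnndb

Derivation:
Hunk 1: at line 1 remove [gtaz,kjyr,uukh] add [zbt,copt,ecyz] -> 10 lines: rwk nzkle zbt copt ecyz svwg oay dxtol uza hnndb
Hunk 2: at line 4 remove [svwg,oay,dxtol] add [myh] -> 8 lines: rwk nzkle zbt copt ecyz myh uza hnndb
Hunk 3: at line 2 remove [zbt,copt] add [wgsz] -> 7 lines: rwk nzkle wgsz ecyz myh uza hnndb
Hunk 4: at line 3 remove [ecyz,myh] add [keuez,nmuic,otxt] -> 8 lines: rwk nzkle wgsz keuez nmuic otxt uza hnndb
Hunk 5: at line 3 remove [keuez,nmuic] add [jpsgz] -> 7 lines: rwk nzkle wgsz jpsgz otxt uza hnndb
Hunk 6: at line 1 remove [wgsz] add [uqug] -> 7 lines: rwk nzkle uqug jpsgz otxt uza hnndb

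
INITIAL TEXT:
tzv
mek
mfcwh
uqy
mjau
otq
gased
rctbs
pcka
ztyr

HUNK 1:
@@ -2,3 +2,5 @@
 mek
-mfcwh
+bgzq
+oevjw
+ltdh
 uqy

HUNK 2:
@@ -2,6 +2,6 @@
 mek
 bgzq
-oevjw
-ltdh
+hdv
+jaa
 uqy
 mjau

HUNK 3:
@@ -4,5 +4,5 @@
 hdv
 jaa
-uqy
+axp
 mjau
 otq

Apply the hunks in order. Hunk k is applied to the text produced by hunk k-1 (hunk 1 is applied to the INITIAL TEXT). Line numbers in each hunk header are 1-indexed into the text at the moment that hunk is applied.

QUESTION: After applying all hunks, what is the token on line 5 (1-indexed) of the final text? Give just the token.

Answer: jaa

Derivation:
Hunk 1: at line 2 remove [mfcwh] add [bgzq,oevjw,ltdh] -> 12 lines: tzv mek bgzq oevjw ltdh uqy mjau otq gased rctbs pcka ztyr
Hunk 2: at line 2 remove [oevjw,ltdh] add [hdv,jaa] -> 12 lines: tzv mek bgzq hdv jaa uqy mjau otq gased rctbs pcka ztyr
Hunk 3: at line 4 remove [uqy] add [axp] -> 12 lines: tzv mek bgzq hdv jaa axp mjau otq gased rctbs pcka ztyr
Final line 5: jaa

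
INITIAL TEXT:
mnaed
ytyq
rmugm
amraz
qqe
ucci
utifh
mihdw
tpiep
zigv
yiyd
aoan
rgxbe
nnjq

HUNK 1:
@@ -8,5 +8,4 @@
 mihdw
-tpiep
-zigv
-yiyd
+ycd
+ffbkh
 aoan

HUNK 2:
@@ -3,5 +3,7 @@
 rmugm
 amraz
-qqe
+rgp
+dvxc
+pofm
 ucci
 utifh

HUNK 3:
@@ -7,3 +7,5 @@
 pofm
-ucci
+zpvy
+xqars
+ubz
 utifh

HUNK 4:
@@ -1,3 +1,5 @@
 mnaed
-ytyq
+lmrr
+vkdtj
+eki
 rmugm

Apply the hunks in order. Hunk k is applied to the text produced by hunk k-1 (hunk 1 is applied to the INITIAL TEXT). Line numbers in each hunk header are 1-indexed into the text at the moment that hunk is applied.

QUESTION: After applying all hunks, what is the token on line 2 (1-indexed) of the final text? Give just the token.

Hunk 1: at line 8 remove [tpiep,zigv,yiyd] add [ycd,ffbkh] -> 13 lines: mnaed ytyq rmugm amraz qqe ucci utifh mihdw ycd ffbkh aoan rgxbe nnjq
Hunk 2: at line 3 remove [qqe] add [rgp,dvxc,pofm] -> 15 lines: mnaed ytyq rmugm amraz rgp dvxc pofm ucci utifh mihdw ycd ffbkh aoan rgxbe nnjq
Hunk 3: at line 7 remove [ucci] add [zpvy,xqars,ubz] -> 17 lines: mnaed ytyq rmugm amraz rgp dvxc pofm zpvy xqars ubz utifh mihdw ycd ffbkh aoan rgxbe nnjq
Hunk 4: at line 1 remove [ytyq] add [lmrr,vkdtj,eki] -> 19 lines: mnaed lmrr vkdtj eki rmugm amraz rgp dvxc pofm zpvy xqars ubz utifh mihdw ycd ffbkh aoan rgxbe nnjq
Final line 2: lmrr

Answer: lmrr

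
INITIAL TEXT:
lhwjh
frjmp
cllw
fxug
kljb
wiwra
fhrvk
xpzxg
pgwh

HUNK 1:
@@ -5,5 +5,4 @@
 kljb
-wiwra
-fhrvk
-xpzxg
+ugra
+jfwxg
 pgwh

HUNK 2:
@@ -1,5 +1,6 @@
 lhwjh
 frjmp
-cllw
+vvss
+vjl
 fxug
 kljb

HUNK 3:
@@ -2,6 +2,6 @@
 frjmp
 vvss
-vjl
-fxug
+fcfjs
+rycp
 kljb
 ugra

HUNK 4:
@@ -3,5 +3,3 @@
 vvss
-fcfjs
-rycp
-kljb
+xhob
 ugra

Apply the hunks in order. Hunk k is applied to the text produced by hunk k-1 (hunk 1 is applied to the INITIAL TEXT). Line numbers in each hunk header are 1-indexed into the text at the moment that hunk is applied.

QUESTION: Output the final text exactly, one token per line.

Answer: lhwjh
frjmp
vvss
xhob
ugra
jfwxg
pgwh

Derivation:
Hunk 1: at line 5 remove [wiwra,fhrvk,xpzxg] add [ugra,jfwxg] -> 8 lines: lhwjh frjmp cllw fxug kljb ugra jfwxg pgwh
Hunk 2: at line 1 remove [cllw] add [vvss,vjl] -> 9 lines: lhwjh frjmp vvss vjl fxug kljb ugra jfwxg pgwh
Hunk 3: at line 2 remove [vjl,fxug] add [fcfjs,rycp] -> 9 lines: lhwjh frjmp vvss fcfjs rycp kljb ugra jfwxg pgwh
Hunk 4: at line 3 remove [fcfjs,rycp,kljb] add [xhob] -> 7 lines: lhwjh frjmp vvss xhob ugra jfwxg pgwh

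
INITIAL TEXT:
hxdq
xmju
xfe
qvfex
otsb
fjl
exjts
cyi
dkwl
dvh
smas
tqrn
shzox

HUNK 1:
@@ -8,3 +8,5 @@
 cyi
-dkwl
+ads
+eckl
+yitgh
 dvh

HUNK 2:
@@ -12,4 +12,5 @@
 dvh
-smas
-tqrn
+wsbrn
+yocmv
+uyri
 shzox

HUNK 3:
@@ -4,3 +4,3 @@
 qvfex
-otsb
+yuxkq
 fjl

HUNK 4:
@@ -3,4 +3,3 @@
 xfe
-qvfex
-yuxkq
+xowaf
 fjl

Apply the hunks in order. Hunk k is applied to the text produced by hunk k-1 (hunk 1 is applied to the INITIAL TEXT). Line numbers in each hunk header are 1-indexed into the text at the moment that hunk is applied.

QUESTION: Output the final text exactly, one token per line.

Hunk 1: at line 8 remove [dkwl] add [ads,eckl,yitgh] -> 15 lines: hxdq xmju xfe qvfex otsb fjl exjts cyi ads eckl yitgh dvh smas tqrn shzox
Hunk 2: at line 12 remove [smas,tqrn] add [wsbrn,yocmv,uyri] -> 16 lines: hxdq xmju xfe qvfex otsb fjl exjts cyi ads eckl yitgh dvh wsbrn yocmv uyri shzox
Hunk 3: at line 4 remove [otsb] add [yuxkq] -> 16 lines: hxdq xmju xfe qvfex yuxkq fjl exjts cyi ads eckl yitgh dvh wsbrn yocmv uyri shzox
Hunk 4: at line 3 remove [qvfex,yuxkq] add [xowaf] -> 15 lines: hxdq xmju xfe xowaf fjl exjts cyi ads eckl yitgh dvh wsbrn yocmv uyri shzox

Answer: hxdq
xmju
xfe
xowaf
fjl
exjts
cyi
ads
eckl
yitgh
dvh
wsbrn
yocmv
uyri
shzox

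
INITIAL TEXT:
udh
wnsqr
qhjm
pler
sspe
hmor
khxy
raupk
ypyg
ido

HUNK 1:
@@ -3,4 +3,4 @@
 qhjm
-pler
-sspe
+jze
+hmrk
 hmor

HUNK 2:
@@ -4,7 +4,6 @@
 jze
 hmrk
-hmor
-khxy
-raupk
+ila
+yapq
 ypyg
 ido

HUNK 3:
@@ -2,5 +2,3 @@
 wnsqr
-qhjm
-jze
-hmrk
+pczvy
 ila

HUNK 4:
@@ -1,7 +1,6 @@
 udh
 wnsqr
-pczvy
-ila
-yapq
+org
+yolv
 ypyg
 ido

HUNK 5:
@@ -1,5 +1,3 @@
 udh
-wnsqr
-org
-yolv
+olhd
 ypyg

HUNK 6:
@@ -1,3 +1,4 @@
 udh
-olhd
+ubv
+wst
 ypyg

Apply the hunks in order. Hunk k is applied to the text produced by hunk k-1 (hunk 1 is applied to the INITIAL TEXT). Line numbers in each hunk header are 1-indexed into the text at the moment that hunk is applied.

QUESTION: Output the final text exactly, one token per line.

Hunk 1: at line 3 remove [pler,sspe] add [jze,hmrk] -> 10 lines: udh wnsqr qhjm jze hmrk hmor khxy raupk ypyg ido
Hunk 2: at line 4 remove [hmor,khxy,raupk] add [ila,yapq] -> 9 lines: udh wnsqr qhjm jze hmrk ila yapq ypyg ido
Hunk 3: at line 2 remove [qhjm,jze,hmrk] add [pczvy] -> 7 lines: udh wnsqr pczvy ila yapq ypyg ido
Hunk 4: at line 1 remove [pczvy,ila,yapq] add [org,yolv] -> 6 lines: udh wnsqr org yolv ypyg ido
Hunk 5: at line 1 remove [wnsqr,org,yolv] add [olhd] -> 4 lines: udh olhd ypyg ido
Hunk 6: at line 1 remove [olhd] add [ubv,wst] -> 5 lines: udh ubv wst ypyg ido

Answer: udh
ubv
wst
ypyg
ido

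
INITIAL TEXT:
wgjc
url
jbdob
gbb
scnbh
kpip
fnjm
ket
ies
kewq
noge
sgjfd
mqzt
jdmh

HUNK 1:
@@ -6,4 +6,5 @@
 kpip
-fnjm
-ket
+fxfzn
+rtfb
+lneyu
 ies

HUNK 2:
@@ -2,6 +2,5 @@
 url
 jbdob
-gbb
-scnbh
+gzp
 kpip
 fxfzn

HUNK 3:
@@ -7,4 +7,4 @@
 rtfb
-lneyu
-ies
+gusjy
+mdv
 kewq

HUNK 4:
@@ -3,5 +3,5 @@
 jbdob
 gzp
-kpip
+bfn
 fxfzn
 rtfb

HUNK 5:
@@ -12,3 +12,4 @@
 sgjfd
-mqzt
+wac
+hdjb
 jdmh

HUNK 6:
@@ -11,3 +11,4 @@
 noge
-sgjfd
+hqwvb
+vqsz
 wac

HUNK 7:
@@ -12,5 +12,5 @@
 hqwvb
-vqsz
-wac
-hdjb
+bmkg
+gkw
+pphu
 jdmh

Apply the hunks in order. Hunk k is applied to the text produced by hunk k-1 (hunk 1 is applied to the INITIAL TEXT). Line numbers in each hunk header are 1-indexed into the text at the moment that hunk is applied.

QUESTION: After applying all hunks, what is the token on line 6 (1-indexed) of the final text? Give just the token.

Answer: fxfzn

Derivation:
Hunk 1: at line 6 remove [fnjm,ket] add [fxfzn,rtfb,lneyu] -> 15 lines: wgjc url jbdob gbb scnbh kpip fxfzn rtfb lneyu ies kewq noge sgjfd mqzt jdmh
Hunk 2: at line 2 remove [gbb,scnbh] add [gzp] -> 14 lines: wgjc url jbdob gzp kpip fxfzn rtfb lneyu ies kewq noge sgjfd mqzt jdmh
Hunk 3: at line 7 remove [lneyu,ies] add [gusjy,mdv] -> 14 lines: wgjc url jbdob gzp kpip fxfzn rtfb gusjy mdv kewq noge sgjfd mqzt jdmh
Hunk 4: at line 3 remove [kpip] add [bfn] -> 14 lines: wgjc url jbdob gzp bfn fxfzn rtfb gusjy mdv kewq noge sgjfd mqzt jdmh
Hunk 5: at line 12 remove [mqzt] add [wac,hdjb] -> 15 lines: wgjc url jbdob gzp bfn fxfzn rtfb gusjy mdv kewq noge sgjfd wac hdjb jdmh
Hunk 6: at line 11 remove [sgjfd] add [hqwvb,vqsz] -> 16 lines: wgjc url jbdob gzp bfn fxfzn rtfb gusjy mdv kewq noge hqwvb vqsz wac hdjb jdmh
Hunk 7: at line 12 remove [vqsz,wac,hdjb] add [bmkg,gkw,pphu] -> 16 lines: wgjc url jbdob gzp bfn fxfzn rtfb gusjy mdv kewq noge hqwvb bmkg gkw pphu jdmh
Final line 6: fxfzn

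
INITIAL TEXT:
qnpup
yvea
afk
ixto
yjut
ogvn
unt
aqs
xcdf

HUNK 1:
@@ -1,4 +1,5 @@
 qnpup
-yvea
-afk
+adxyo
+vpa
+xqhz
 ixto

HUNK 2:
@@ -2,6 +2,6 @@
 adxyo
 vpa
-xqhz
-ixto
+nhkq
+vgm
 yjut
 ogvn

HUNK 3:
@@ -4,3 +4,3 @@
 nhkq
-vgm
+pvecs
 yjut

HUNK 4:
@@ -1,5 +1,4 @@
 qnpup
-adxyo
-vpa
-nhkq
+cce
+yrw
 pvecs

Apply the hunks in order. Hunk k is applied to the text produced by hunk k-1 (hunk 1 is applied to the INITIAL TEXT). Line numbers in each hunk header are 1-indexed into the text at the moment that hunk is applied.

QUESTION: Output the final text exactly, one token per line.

Answer: qnpup
cce
yrw
pvecs
yjut
ogvn
unt
aqs
xcdf

Derivation:
Hunk 1: at line 1 remove [yvea,afk] add [adxyo,vpa,xqhz] -> 10 lines: qnpup adxyo vpa xqhz ixto yjut ogvn unt aqs xcdf
Hunk 2: at line 2 remove [xqhz,ixto] add [nhkq,vgm] -> 10 lines: qnpup adxyo vpa nhkq vgm yjut ogvn unt aqs xcdf
Hunk 3: at line 4 remove [vgm] add [pvecs] -> 10 lines: qnpup adxyo vpa nhkq pvecs yjut ogvn unt aqs xcdf
Hunk 4: at line 1 remove [adxyo,vpa,nhkq] add [cce,yrw] -> 9 lines: qnpup cce yrw pvecs yjut ogvn unt aqs xcdf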